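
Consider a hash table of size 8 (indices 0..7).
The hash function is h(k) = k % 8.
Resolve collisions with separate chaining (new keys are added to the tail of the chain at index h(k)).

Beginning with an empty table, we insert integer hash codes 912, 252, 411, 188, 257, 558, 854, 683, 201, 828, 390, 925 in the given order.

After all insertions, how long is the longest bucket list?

912 → bucket 0
252 → bucket 4
411 → bucket 3
188 → bucket 4 (collision)
257 → bucket 1
558 → bucket 6
854 → bucket 6 (collision)
683 → bucket 3 (collision)
201 → bucket 1 (collision)
828 → bucket 4 (collision)
390 → bucket 6 (collision)
925 → bucket 5
Final buckets:
0: 912
1: 257 -> 201
2: —
3: 411 -> 683
4: 252 -> 188 -> 828
5: 925
6: 558 -> 854 -> 390
7: —

3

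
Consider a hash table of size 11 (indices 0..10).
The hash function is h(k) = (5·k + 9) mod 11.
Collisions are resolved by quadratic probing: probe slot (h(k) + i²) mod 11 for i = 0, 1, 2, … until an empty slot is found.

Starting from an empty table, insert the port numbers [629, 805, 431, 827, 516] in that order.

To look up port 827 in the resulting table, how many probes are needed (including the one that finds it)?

4

Insert 629: h=8, slot 8 empty -> index 8.
Insert 805: h=8, slot 8 occupied -> index 9.
Insert 431: h=8, slots 8,9 occupied -> index 1.
Insert 827: h=8, slots 8,9,1 occupied -> index 6.
Insert 516: h=4, slot 4 empty -> index 4.
Table: [∅, 431, ∅, ∅, 516, ∅, 827, ∅, 629, 805, ∅]
Lookup 827: h=8, probe 8,9,1,6 → found at 6.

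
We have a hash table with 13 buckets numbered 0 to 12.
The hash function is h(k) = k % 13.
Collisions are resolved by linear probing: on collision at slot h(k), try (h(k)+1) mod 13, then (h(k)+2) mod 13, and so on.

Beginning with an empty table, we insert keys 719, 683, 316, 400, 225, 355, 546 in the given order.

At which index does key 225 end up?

6

719: h=4 -> slot 4
683: h=7 -> slot 7
316: h=4, probe 4,5 -> slot 5
400: h=10 -> slot 10
225: h=4, probe 4,5,6 -> slot 6
355: h=4, probe 4,5,6,7,8 -> slot 8
546: h=0 -> slot 0
Table: [546, -, -, -, 719, 316, 225, 683, 355, -, 400, -, -]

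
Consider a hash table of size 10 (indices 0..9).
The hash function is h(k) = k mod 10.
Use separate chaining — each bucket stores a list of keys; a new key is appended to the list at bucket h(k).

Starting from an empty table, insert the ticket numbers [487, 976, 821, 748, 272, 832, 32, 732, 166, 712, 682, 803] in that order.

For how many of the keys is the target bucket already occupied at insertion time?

6

487 -> bucket 7
976 -> bucket 6
821 -> bucket 1
748 -> bucket 8
272 -> bucket 2
832 -> bucket 2 (collision)
32 -> bucket 2 (collision)
732 -> bucket 2 (collision)
166 -> bucket 6 (collision)
712 -> bucket 2 (collision)
682 -> bucket 2 (collision)
803 -> bucket 3
Final buckets:
0: .
1: 821
2: 272 -> 832 -> 32 -> 732 -> 712 -> 682
3: 803
4: .
5: .
6: 976 -> 166
7: 487
8: 748
9: .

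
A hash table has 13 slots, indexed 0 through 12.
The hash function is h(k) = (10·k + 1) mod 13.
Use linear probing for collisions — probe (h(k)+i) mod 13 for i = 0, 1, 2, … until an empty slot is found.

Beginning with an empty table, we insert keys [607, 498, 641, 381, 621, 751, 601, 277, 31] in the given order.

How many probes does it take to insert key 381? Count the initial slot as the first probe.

Insert 607: h=0, slot 0 empty => index 0.
Insert 498: h=2, slot 2 empty => index 2.
Insert 641: h=2, slot 2 occupied => index 3.
Insert 381: h=2, slots 2,3 occupied => index 4.
Insert 621: h=10, slot 10 empty => index 10.
Insert 751: h=10, slot 10 occupied => index 11.
Insert 601: h=5, slot 5 empty => index 5.
Insert 277: h=2, slots 2,3,4,5 occupied => index 6.
Insert 31: h=12, slot 12 empty => index 12.
Table: [607, _, 498, 641, 381, 601, 277, _, _, _, 621, 751, 31]

3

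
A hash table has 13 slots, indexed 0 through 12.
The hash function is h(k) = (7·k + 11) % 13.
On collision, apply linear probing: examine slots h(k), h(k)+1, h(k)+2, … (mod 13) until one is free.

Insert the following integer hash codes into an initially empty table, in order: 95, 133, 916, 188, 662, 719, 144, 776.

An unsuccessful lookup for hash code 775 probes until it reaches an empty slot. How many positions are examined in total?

95 hashes to 0; slot 0 is free → place at 0.
133 hashes to 6; slot 6 is free → place at 6.
916 hashes to 1; slot 1 is free → place at 1.
188 hashes to 1; 1 taken → place at 2.
662 hashes to 4; slot 4 is free → place at 4.
719 hashes to 0; 0,1,2 taken → place at 3.
144 hashes to 5; slot 5 is free → place at 5.
776 hashes to 9; slot 9 is free → place at 9.
Table: [95, 916, 188, 719, 662, 144, 133, _, _, 776, _, _, _]
Lookup 775: h=2, probe 2,3,4,5,6,7 → slot 7 empty, not found.

6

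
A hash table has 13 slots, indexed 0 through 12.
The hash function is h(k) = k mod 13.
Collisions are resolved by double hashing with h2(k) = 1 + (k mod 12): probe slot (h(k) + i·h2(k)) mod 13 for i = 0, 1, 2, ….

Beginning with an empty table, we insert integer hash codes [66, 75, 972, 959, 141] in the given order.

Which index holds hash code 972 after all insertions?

11

66 hashes to 1; slot 1 is free => place at 1.
75 hashes to 10; slot 10 is free => place at 10.
972 hashes to 10, h2=1; 10 taken => place at 11.
959 hashes to 10, h2=12; 10 taken => place at 9.
141 hashes to 11, h2=10; 11 taken => place at 8.
Table: [—, 66, —, —, —, —, —, —, 141, 959, 75, 972, —]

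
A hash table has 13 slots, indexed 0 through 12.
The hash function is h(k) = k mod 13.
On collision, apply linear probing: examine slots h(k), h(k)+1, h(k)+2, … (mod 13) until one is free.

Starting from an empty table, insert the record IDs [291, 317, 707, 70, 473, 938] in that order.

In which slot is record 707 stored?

7

291 hashes to 5; slot 5 is free -> place at 5.
317 hashes to 5; 5 taken -> place at 6.
707 hashes to 5; 5,6 taken -> place at 7.
70 hashes to 5; 5,6,7 taken -> place at 8.
473 hashes to 5; 5,6,7,8 taken -> place at 9.
938 hashes to 2; slot 2 is free -> place at 2.
Table: [., ., 938, ., ., 291, 317, 707, 70, 473, ., ., .]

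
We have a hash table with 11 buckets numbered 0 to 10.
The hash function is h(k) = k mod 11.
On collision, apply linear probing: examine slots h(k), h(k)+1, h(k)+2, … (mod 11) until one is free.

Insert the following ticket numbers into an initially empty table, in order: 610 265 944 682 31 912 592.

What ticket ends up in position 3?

592

Insert 610: h=5, slot 5 empty => index 5.
Insert 265: h=1, slot 1 empty => index 1.
Insert 944: h=9, slot 9 empty => index 9.
Insert 682: h=0, slot 0 empty => index 0.
Insert 31: h=9, slot 9 occupied => index 10.
Insert 912: h=10, slots 10,0,1 occupied => index 2.
Insert 592: h=9, slots 9,10,0,1,2 occupied => index 3.
Table: [682, 265, 912, 592, —, 610, —, —, —, 944, 31]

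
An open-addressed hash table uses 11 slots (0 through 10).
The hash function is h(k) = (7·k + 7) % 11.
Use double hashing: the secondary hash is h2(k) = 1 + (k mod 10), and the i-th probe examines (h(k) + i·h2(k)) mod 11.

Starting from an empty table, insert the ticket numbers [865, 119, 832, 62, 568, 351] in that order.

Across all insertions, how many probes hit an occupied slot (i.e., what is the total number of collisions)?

7

Insert 865: h=1, slot 1 empty → index 1.
Insert 119: h=4, slot 4 empty → index 4.
Insert 832: h=1, h2=3, slots 1,4 occupied → index 7.
Insert 62: h=1, h2=3, slots 1,4,7 occupied → index 10.
Insert 568: h=1, h2=9, slots 1,10 occupied → index 8.
Insert 351: h=0, slot 0 empty → index 0.
Table: [351, 865, —, —, 119, —, —, 832, 568, —, 62]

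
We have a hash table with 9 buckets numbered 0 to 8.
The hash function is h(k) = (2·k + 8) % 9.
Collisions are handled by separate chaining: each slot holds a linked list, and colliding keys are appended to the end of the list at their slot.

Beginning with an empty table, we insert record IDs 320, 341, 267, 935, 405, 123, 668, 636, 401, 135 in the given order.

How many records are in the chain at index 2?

3

Insert 320: h=0, bucket 0 empty -> new chain.
Insert 341: h=6, bucket 6 empty -> new chain.
Insert 267: h=2, bucket 2 empty -> new chain.
Insert 935: h=6, bucket 6 nonempty -> append to chain.
Insert 405: h=8, bucket 8 empty -> new chain.
Insert 123: h=2, bucket 2 nonempty -> append to chain.
Insert 668: h=3, bucket 3 empty -> new chain.
Insert 636: h=2, bucket 2 nonempty -> append to chain.
Insert 401: h=0, bucket 0 nonempty -> append to chain.
Insert 135: h=8, bucket 8 nonempty -> append to chain.
Final buckets:
0: 320 -> 401
1: -
2: 267 -> 123 -> 636
3: 668
4: -
5: -
6: 341 -> 935
7: -
8: 405 -> 135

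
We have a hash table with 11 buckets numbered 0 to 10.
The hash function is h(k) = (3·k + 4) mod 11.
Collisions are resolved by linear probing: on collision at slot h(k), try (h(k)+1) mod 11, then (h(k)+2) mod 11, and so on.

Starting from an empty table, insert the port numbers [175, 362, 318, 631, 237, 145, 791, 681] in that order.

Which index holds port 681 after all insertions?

175: h=1 -> slot 1
362: h=1, probe 1,2 -> slot 2
318: h=1, probe 1,2,3 -> slot 3
631: h=5 -> slot 5
237: h=0 -> slot 0
145: h=10 -> slot 10
791: h=1, probe 1,2,3,4 -> slot 4
681: h=1, probe 1,2,3,4,5,6 -> slot 6
Table: [237, 175, 362, 318, 791, 631, 681, _, _, _, 145]

6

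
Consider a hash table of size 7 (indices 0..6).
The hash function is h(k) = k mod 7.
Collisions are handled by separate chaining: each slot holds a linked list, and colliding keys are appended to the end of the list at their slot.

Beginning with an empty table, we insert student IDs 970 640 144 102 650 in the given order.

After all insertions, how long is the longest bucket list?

3

Insert 970: h=4, bucket 4 empty -> new chain.
Insert 640: h=3, bucket 3 empty -> new chain.
Insert 144: h=4, bucket 4 nonempty -> append to chain.
Insert 102: h=4, bucket 4 nonempty -> append to chain.
Insert 650: h=6, bucket 6 empty -> new chain.
Final buckets:
0: —
1: —
2: —
3: 640
4: 970 -> 144 -> 102
5: —
6: 650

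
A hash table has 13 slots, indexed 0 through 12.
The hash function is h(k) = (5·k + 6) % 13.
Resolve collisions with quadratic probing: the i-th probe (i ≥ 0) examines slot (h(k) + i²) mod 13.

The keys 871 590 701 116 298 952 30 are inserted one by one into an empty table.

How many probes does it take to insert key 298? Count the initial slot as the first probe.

Insert 871: h=6, slot 6 empty → index 6.
Insert 590: h=5, slot 5 empty → index 5.
Insert 701: h=1, slot 1 empty → index 1.
Insert 116: h=1, slot 1 occupied → index 2.
Insert 298: h=1, slots 1,2,5 occupied → index 10.
Insert 952: h=8, slot 8 empty → index 8.
Insert 30: h=0, slot 0 empty → index 0.
Table: [30, 701, 116, -, -, 590, 871, -, 952, -, 298, -, -]

4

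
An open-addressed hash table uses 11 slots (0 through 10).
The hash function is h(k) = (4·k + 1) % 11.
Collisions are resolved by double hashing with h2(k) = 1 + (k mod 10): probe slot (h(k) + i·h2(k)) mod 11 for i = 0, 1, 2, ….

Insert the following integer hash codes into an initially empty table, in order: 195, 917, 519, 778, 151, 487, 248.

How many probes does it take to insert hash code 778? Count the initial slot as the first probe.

Insert 195: h=0, slot 0 empty → index 0.
Insert 917: h=6, slot 6 empty → index 6.
Insert 519: h=9, slot 9 empty → index 9.
Insert 778: h=0, h2=9, slots 0,9 occupied → index 7.
Insert 151: h=0, h2=2, slot 0 occupied → index 2.
Insert 487: h=2, h2=8, slot 2 occupied → index 10.
Insert 248: h=3, slot 3 empty → index 3.
Table: [195, -, 151, 248, -, -, 917, 778, -, 519, 487]

3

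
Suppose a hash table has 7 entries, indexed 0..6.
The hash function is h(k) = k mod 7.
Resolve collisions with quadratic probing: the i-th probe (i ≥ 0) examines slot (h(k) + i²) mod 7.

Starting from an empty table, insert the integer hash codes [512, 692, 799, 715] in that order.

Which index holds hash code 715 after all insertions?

5

512: h=1 → slot 1
692: h=6 → slot 6
799: h=1, probe 1,2 → slot 2
715: h=1, probe 1,2,5 → slot 5
Table: [_, 512, 799, _, _, 715, 692]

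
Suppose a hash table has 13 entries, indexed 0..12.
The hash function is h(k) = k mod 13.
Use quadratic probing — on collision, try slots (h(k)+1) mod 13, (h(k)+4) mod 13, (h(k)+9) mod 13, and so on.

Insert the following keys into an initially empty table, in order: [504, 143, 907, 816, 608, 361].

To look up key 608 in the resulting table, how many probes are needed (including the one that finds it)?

504 hashes to 10; slot 10 is free → place at 10.
143 hashes to 0; slot 0 is free → place at 0.
907 hashes to 10; 10 taken → place at 11.
816 hashes to 10; 10,11 taken → place at 1.
608 hashes to 10; 10,11,1 taken → place at 6.
361 hashes to 10; 10,11,1,6,0 taken → place at 9.
Table: [143, 816, —, —, —, —, 608, —, —, 361, 504, 907, —]
Lookup 608: h=10, probe 10,11,1,6 → found at 6.

4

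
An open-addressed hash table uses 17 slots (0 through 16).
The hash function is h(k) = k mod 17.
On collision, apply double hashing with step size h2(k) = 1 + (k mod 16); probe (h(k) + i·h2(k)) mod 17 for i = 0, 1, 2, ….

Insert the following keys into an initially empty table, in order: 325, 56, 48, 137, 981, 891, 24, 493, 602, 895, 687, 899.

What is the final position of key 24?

16

325: h=2 → slot 2
56: h=5 → slot 5
48: h=14 → slot 14
137: h=1 → slot 1
981: h=12 → slot 12
891: h=7 → slot 7
24: h=7, h2=9, probe 7,16 → slot 16
493: h=0 → slot 0
602: h=7, h2=11, probe 7,1,12,6 → slot 6
895: h=11 → slot 11
687: h=7, h2=16, probe 7,6,5,4 → slot 4
899: h=15 → slot 15
Table: [493, 137, 325, -, 687, 56, 602, 891, -, -, -, 895, 981, -, 48, 899, 24]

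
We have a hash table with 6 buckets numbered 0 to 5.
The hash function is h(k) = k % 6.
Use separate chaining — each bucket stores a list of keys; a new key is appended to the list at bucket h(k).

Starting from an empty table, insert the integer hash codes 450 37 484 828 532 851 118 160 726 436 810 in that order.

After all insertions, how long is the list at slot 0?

Insert 450: h=0, bucket 0 empty → new chain.
Insert 37: h=1, bucket 1 empty → new chain.
Insert 484: h=4, bucket 4 empty → new chain.
Insert 828: h=0, bucket 0 nonempty → append to chain.
Insert 532: h=4, bucket 4 nonempty → append to chain.
Insert 851: h=5, bucket 5 empty → new chain.
Insert 118: h=4, bucket 4 nonempty → append to chain.
Insert 160: h=4, bucket 4 nonempty → append to chain.
Insert 726: h=0, bucket 0 nonempty → append to chain.
Insert 436: h=4, bucket 4 nonempty → append to chain.
Insert 810: h=0, bucket 0 nonempty → append to chain.
Final buckets:
0: 450 -> 828 -> 726 -> 810
1: 37
2: ∅
3: ∅
4: 484 -> 532 -> 118 -> 160 -> 436
5: 851

4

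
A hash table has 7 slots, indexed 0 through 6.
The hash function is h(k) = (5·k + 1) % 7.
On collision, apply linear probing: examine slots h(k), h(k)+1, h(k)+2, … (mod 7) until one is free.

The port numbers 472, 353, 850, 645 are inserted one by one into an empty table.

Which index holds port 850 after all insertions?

4

Insert 472: h=2, slot 2 empty → index 2.
Insert 353: h=2, slot 2 occupied → index 3.
Insert 850: h=2, slots 2,3 occupied → index 4.
Insert 645: h=6, slot 6 empty → index 6.
Table: [—, —, 472, 353, 850, —, 645]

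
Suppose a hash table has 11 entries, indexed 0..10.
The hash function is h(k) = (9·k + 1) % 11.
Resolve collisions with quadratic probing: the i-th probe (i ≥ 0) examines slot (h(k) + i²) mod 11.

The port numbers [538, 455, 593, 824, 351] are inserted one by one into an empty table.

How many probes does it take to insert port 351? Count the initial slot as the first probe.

5

538 hashes to 3; slot 3 is free -> place at 3.
455 hashes to 4; slot 4 is free -> place at 4.
593 hashes to 3; 3,4 taken -> place at 7.
824 hashes to 3; 3,4,7 taken -> place at 1.
351 hashes to 3; 3,4,7,1 taken -> place at 8.
Table: [∅, 824, ∅, 538, 455, ∅, ∅, 593, 351, ∅, ∅]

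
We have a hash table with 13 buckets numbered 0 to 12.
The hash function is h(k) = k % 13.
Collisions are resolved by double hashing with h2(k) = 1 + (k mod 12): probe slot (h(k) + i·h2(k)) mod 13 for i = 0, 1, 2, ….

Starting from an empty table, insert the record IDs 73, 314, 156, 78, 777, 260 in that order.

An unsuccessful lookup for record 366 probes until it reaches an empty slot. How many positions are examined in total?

3

73: h=8 -> slot 8
314: h=2 -> slot 2
156: h=0 -> slot 0
78: h=0, h2=7, probe 0,7 -> slot 7
777: h=10 -> slot 10
260: h=0, h2=9, probe 0,9 -> slot 9
Table: [156, -, 314, -, -, -, -, 78, 73, 260, 777, -, -]
Lookup 366: h=2, h2=7, probe 2,9,3 → slot 3 empty, not found.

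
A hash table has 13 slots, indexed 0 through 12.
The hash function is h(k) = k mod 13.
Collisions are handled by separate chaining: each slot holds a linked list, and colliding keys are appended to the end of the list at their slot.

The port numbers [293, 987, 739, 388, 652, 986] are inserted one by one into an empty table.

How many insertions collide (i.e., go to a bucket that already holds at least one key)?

293 → bucket 7
987 → bucket 12
739 → bucket 11
388 → bucket 11 (collision)
652 → bucket 2
986 → bucket 11 (collision)
Final buckets:
0: —
1: —
2: 652
3: —
4: —
5: —
6: —
7: 293
8: —
9: —
10: —
11: 739 -> 388 -> 986
12: 987

2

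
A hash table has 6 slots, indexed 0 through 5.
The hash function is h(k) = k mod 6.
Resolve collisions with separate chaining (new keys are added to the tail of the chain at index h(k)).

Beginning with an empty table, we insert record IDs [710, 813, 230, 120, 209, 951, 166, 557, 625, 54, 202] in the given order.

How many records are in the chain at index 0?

2

710 -> bucket 2
813 -> bucket 3
230 -> bucket 2 (collision)
120 -> bucket 0
209 -> bucket 5
951 -> bucket 3 (collision)
166 -> bucket 4
557 -> bucket 5 (collision)
625 -> bucket 1
54 -> bucket 0 (collision)
202 -> bucket 4 (collision)
Final buckets:
0: 120 -> 54
1: 625
2: 710 -> 230
3: 813 -> 951
4: 166 -> 202
5: 209 -> 557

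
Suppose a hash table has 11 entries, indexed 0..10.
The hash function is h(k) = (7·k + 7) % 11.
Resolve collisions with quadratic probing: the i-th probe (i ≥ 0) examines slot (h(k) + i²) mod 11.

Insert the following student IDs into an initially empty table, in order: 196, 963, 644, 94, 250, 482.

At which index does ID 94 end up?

196 hashes to 4; slot 4 is free → place at 4.
963 hashes to 5; slot 5 is free → place at 5.
644 hashes to 5; 5 taken → place at 6.
94 hashes to 5; 5,6 taken → place at 9.
250 hashes to 8; slot 8 is free → place at 8.
482 hashes to 4; 4,5,8 taken → place at 2.
Table: [., ., 482, ., 196, 963, 644, ., 250, 94, .]

9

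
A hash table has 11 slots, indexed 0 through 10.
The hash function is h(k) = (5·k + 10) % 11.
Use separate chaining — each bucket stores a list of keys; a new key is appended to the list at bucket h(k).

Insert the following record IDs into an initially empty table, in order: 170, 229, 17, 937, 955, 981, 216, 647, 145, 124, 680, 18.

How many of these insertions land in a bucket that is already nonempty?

Insert 170: h=2, bucket 2 empty → new chain.
Insert 229: h=0, bucket 0 empty → new chain.
Insert 17: h=7, bucket 7 empty → new chain.
Insert 937: h=9, bucket 9 empty → new chain.
Insert 955: h=0, bucket 0 nonempty → append to chain.
Insert 981: h=9, bucket 9 nonempty → append to chain.
Insert 216: h=1, bucket 1 empty → new chain.
Insert 647: h=0, bucket 0 nonempty → append to chain.
Insert 145: h=9, bucket 9 nonempty → append to chain.
Insert 124: h=3, bucket 3 empty → new chain.
Insert 680: h=0, bucket 0 nonempty → append to chain.
Insert 18: h=1, bucket 1 nonempty → append to chain.
Final buckets:
0: 229 -> 955 -> 647 -> 680
1: 216 -> 18
2: 170
3: 124
4: —
5: —
6: —
7: 17
8: —
9: 937 -> 981 -> 145
10: —

6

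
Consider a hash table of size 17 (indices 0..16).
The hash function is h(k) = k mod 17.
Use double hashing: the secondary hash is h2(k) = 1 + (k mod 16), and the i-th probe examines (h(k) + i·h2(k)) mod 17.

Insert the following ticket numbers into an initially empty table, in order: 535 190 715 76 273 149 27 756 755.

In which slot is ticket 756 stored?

535: h=8 → slot 8
190: h=3 → slot 3
715: h=1 → slot 1
76: h=8, h2=13, probe 8,4 → slot 4
273: h=1, h2=2, probe 1,3,5 → slot 5
149: h=13 → slot 13
27: h=10 → slot 10
756: h=8, h2=5, probe 8,13,1,6 → slot 6
755: h=7 → slot 7
Table: [-, 715, -, 190, 76, 273, 756, 755, 535, -, 27, -, -, 149, -, -, -]

6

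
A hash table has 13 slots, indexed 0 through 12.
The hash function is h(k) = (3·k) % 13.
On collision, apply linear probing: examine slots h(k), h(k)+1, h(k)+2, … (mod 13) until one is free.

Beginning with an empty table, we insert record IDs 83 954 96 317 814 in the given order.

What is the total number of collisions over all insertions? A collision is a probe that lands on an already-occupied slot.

6

83: h=2 → slot 2
954: h=2, probe 2,3 → slot 3
96: h=2, probe 2,3,4 → slot 4
317: h=2, probe 2,3,4,5 → slot 5
814: h=11 → slot 11
Table: [., ., 83, 954, 96, 317, ., ., ., ., ., 814, .]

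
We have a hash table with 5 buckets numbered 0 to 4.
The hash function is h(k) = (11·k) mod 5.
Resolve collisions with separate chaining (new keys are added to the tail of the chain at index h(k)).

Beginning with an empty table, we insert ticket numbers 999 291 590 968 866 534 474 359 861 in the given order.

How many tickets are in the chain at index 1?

999 → bucket 4
291 → bucket 1
590 → bucket 0
968 → bucket 3
866 → bucket 1 (collision)
534 → bucket 4 (collision)
474 → bucket 4 (collision)
359 → bucket 4 (collision)
861 → bucket 1 (collision)
Final buckets:
0: 590
1: 291 -> 866 -> 861
2: _
3: 968
4: 999 -> 534 -> 474 -> 359

3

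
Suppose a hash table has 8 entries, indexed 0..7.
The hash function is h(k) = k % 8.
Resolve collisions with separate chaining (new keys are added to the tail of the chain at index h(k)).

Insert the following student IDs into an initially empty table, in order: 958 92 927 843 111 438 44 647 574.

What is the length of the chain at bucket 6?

Insert 958: h=6, bucket 6 empty -> new chain.
Insert 92: h=4, bucket 4 empty -> new chain.
Insert 927: h=7, bucket 7 empty -> new chain.
Insert 843: h=3, bucket 3 empty -> new chain.
Insert 111: h=7, bucket 7 nonempty -> append to chain.
Insert 438: h=6, bucket 6 nonempty -> append to chain.
Insert 44: h=4, bucket 4 nonempty -> append to chain.
Insert 647: h=7, bucket 7 nonempty -> append to chain.
Insert 574: h=6, bucket 6 nonempty -> append to chain.
Final buckets:
0: ∅
1: ∅
2: ∅
3: 843
4: 92 -> 44
5: ∅
6: 958 -> 438 -> 574
7: 927 -> 111 -> 647

3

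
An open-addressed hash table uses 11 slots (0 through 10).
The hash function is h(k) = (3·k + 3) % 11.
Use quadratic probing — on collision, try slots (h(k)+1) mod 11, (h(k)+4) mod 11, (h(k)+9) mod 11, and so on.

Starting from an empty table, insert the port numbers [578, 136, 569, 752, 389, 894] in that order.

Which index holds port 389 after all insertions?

578: h=10 → slot 10
136: h=4 → slot 4
569: h=5 → slot 5
752: h=4, probe 4,5,8 → slot 8
389: h=4, probe 4,5,8,2 → slot 2
894: h=1 → slot 1
Table: [∅, 894, 389, ∅, 136, 569, ∅, ∅, 752, ∅, 578]

2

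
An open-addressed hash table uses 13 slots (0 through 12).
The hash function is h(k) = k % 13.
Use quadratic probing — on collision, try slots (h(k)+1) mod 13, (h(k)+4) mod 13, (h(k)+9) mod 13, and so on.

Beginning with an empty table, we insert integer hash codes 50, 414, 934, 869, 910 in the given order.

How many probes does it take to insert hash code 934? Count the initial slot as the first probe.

3

Insert 50: h=11, slot 11 empty => index 11.
Insert 414: h=11, slot 11 occupied => index 12.
Insert 934: h=11, slots 11,12 occupied => index 2.
Insert 869: h=11, slots 11,12,2 occupied => index 7.
Insert 910: h=0, slot 0 empty => index 0.
Table: [910, ., 934, ., ., ., ., 869, ., ., ., 50, 414]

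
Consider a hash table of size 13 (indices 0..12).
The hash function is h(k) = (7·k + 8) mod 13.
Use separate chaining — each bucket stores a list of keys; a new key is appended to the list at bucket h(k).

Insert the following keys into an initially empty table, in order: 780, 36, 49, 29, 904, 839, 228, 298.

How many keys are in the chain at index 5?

3

Insert 780: h=8, bucket 8 empty -> new chain.
Insert 36: h=0, bucket 0 empty -> new chain.
Insert 49: h=0, bucket 0 nonempty -> append to chain.
Insert 29: h=3, bucket 3 empty -> new chain.
Insert 904: h=5, bucket 5 empty -> new chain.
Insert 839: h=5, bucket 5 nonempty -> append to chain.
Insert 228: h=5, bucket 5 nonempty -> append to chain.
Insert 298: h=1, bucket 1 empty -> new chain.
Final buckets:
0: 36 -> 49
1: 298
2: ∅
3: 29
4: ∅
5: 904 -> 839 -> 228
6: ∅
7: ∅
8: 780
9: ∅
10: ∅
11: ∅
12: ∅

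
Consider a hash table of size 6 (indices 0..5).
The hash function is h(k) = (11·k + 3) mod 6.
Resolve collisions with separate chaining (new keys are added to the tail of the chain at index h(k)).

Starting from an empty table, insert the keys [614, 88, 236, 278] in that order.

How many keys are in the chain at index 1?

3

Insert 614: h=1, bucket 1 empty → new chain.
Insert 88: h=5, bucket 5 empty → new chain.
Insert 236: h=1, bucket 1 nonempty → append to chain.
Insert 278: h=1, bucket 1 nonempty → append to chain.
Final buckets:
0: -
1: 614 -> 236 -> 278
2: -
3: -
4: -
5: 88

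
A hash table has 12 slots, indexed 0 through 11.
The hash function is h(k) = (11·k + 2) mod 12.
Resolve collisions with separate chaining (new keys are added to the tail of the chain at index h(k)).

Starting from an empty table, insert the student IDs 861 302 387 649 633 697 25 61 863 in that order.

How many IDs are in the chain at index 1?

861 -> bucket 5
302 -> bucket 0
387 -> bucket 11
649 -> bucket 1
633 -> bucket 5 (collision)
697 -> bucket 1 (collision)
25 -> bucket 1 (collision)
61 -> bucket 1 (collision)
863 -> bucket 3
Final buckets:
0: 302
1: 649 -> 697 -> 25 -> 61
2: -
3: 863
4: -
5: 861 -> 633
6: -
7: -
8: -
9: -
10: -
11: 387

4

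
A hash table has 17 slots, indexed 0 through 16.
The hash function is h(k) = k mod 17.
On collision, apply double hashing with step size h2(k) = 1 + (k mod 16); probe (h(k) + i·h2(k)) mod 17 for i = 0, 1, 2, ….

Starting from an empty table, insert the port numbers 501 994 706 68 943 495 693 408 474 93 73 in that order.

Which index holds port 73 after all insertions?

4

Insert 501: h=8, slot 8 empty -> index 8.
Insert 994: h=8, h2=3, slot 8 occupied -> index 11.
Insert 706: h=9, slot 9 empty -> index 9.
Insert 68: h=0, slot 0 empty -> index 0.
Insert 943: h=8, h2=16, slot 8 occupied -> index 7.
Insert 495: h=2, slot 2 empty -> index 2.
Insert 693: h=13, slot 13 empty -> index 13.
Insert 408: h=0, h2=9, slots 0,9 occupied -> index 1.
Insert 474: h=15, slot 15 empty -> index 15.
Insert 93: h=8, h2=14, slot 8 occupied -> index 5.
Insert 73: h=5, h2=10, slots 5,15,8,1,11 occupied -> index 4.
Table: [68, 408, 495, ., 73, 93, ., 943, 501, 706, ., 994, ., 693, ., 474, .]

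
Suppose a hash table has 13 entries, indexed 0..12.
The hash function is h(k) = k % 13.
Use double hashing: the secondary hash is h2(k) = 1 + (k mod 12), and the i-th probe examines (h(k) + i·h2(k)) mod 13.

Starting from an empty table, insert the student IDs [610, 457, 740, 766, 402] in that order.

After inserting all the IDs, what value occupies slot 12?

610

610: h=12 -> slot 12
457: h=2 -> slot 2
740: h=12, h2=9, probe 12,8 -> slot 8
766: h=12, h2=11, probe 12,10 -> slot 10
402: h=12, h2=7, probe 12,6 -> slot 6
Table: [∅, ∅, 457, ∅, ∅, ∅, 402, ∅, 740, ∅, 766, ∅, 610]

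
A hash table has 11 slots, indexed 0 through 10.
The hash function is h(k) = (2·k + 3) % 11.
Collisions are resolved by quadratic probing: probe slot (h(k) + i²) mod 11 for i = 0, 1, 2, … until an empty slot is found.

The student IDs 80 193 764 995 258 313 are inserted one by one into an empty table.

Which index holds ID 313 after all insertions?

0

80: h=9 => slot 9
193: h=4 => slot 4
764: h=2 => slot 2
995: h=2, probe 2,3 => slot 3
258: h=2, probe 2,3,6 => slot 6
313: h=2, probe 2,3,6,0 => slot 0
Table: [313, —, 764, 995, 193, —, 258, —, —, 80, —]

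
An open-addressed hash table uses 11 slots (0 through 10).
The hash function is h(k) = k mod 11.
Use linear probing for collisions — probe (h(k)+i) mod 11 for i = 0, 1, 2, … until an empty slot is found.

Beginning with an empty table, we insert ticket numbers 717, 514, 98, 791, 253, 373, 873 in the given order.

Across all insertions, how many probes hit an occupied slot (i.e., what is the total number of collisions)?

6

717 hashes to 2; slot 2 is free => place at 2.
514 hashes to 8; slot 8 is free => place at 8.
98 hashes to 10; slot 10 is free => place at 10.
791 hashes to 10; 10 taken => place at 0.
253 hashes to 0; 0 taken => place at 1.
373 hashes to 10; 10,0,1,2 taken => place at 3.
873 hashes to 4; slot 4 is free => place at 4.
Table: [791, 253, 717, 373, 873, ., ., ., 514, ., 98]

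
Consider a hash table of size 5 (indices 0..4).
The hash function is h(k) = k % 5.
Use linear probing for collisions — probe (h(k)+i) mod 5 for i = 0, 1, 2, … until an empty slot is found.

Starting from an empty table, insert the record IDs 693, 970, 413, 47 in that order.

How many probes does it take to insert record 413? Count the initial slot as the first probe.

2

693: h=3 → slot 3
970: h=0 → slot 0
413: h=3, probe 3,4 → slot 4
47: h=2 → slot 2
Table: [970, ∅, 47, 693, 413]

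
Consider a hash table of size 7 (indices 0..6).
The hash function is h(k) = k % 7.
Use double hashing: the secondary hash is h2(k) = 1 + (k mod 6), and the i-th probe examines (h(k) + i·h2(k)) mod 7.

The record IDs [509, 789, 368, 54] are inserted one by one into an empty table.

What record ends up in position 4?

509: h=5 → slot 5
789: h=5, h2=4, probe 5,2 → slot 2
368: h=4 → slot 4
54: h=5, h2=1, probe 5,6 → slot 6
Table: [—, —, 789, —, 368, 509, 54]

368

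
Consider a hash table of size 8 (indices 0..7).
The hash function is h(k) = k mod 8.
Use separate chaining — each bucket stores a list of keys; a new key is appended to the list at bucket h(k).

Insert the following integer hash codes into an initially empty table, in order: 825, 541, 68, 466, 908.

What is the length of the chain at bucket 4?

Insert 825: h=1, bucket 1 empty → new chain.
Insert 541: h=5, bucket 5 empty → new chain.
Insert 68: h=4, bucket 4 empty → new chain.
Insert 466: h=2, bucket 2 empty → new chain.
Insert 908: h=4, bucket 4 nonempty → append to chain.
Final buckets:
0: -
1: 825
2: 466
3: -
4: 68 -> 908
5: 541
6: -
7: -

2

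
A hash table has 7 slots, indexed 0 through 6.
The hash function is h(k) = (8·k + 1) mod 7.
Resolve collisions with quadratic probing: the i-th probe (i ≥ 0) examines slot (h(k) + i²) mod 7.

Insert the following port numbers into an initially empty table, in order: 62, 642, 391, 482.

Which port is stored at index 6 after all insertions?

62 hashes to 0; slot 0 is free => place at 0.
642 hashes to 6; slot 6 is free => place at 6.
391 hashes to 0; 0 taken => place at 1.
482 hashes to 0; 0,1 taken => place at 4.
Table: [62, 391, ., ., 482, ., 642]

642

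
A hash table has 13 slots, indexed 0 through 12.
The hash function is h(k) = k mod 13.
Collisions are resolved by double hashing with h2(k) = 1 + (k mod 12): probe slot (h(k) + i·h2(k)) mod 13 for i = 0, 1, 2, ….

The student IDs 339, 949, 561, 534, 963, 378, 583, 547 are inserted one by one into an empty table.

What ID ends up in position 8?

Insert 339: h=1, slot 1 empty → index 1.
Insert 949: h=0, slot 0 empty → index 0.
Insert 561: h=2, slot 2 empty → index 2.
Insert 534: h=1, h2=7, slot 1 occupied → index 8.
Insert 963: h=1, h2=4, slot 1 occupied → index 5.
Insert 378: h=1, h2=7, slots 1,8,2 occupied → index 9.
Insert 583: h=11, slot 11 empty → index 11.
Insert 547: h=1, h2=8, slots 1,9 occupied → index 4.
Table: [949, 339, 561, —, 547, 963, —, —, 534, 378, —, 583, —]

534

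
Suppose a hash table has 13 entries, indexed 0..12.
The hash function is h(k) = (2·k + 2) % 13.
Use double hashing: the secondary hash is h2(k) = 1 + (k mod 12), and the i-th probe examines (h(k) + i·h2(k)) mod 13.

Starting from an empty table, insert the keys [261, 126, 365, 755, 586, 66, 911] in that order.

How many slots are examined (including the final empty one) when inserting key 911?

4

261: h=4 -> slot 4
126: h=7 -> slot 7
365: h=4, h2=6, probe 4,10 -> slot 10
755: h=4, h2=12, probe 4,3 -> slot 3
586: h=4, h2=11, probe 4,2 -> slot 2
66: h=4, h2=7, probe 4,11 -> slot 11
911: h=4, h2=12, probe 4,3,2,1 -> slot 1
Table: [—, 911, 586, 755, 261, —, —, 126, —, —, 365, 66, —]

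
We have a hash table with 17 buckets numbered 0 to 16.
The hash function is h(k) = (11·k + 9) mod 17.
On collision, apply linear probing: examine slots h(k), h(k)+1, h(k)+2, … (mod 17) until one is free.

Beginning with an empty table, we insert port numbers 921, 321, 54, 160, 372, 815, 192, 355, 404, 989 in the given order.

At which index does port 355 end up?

6

921 hashes to 8; slot 8 is free => place at 8.
321 hashes to 4; slot 4 is free => place at 4.
54 hashes to 8; 8 taken => place at 9.
160 hashes to 1; slot 1 is free => place at 1.
372 hashes to 4; 4 taken => place at 5.
815 hashes to 15; slot 15 is free => place at 15.
192 hashes to 13; slot 13 is free => place at 13.
355 hashes to 4; 4,5 taken => place at 6.
404 hashes to 16; slot 16 is free => place at 16.
989 hashes to 8; 8,9 taken => place at 10.
Table: [-, 160, -, -, 321, 372, 355, -, 921, 54, 989, -, -, 192, -, 815, 404]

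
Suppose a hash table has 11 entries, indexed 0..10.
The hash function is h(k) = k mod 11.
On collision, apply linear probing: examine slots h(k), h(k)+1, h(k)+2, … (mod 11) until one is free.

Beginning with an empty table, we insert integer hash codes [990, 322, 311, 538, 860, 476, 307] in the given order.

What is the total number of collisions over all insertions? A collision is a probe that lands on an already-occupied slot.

Insert 990: h=0, slot 0 empty -> index 0.
Insert 322: h=3, slot 3 empty -> index 3.
Insert 311: h=3, slot 3 occupied -> index 4.
Insert 538: h=10, slot 10 empty -> index 10.
Insert 860: h=2, slot 2 empty -> index 2.
Insert 476: h=3, slots 3,4 occupied -> index 5.
Insert 307: h=10, slots 10,0 occupied -> index 1.
Table: [990, 307, 860, 322, 311, 476, ., ., ., ., 538]

5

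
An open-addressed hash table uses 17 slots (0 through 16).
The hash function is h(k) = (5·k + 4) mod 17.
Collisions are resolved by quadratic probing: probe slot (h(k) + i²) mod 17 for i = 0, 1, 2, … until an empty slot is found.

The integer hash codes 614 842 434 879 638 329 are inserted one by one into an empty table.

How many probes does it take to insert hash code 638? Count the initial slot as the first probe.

Insert 614: h=14, slot 14 empty -> index 14.
Insert 842: h=15, slot 15 empty -> index 15.
Insert 434: h=15, slot 15 occupied -> index 16.
Insert 879: h=13, slot 13 empty -> index 13.
Insert 638: h=15, slots 15,16 occupied -> index 2.
Insert 329: h=0, slot 0 empty -> index 0.
Table: [329, ∅, 638, ∅, ∅, ∅, ∅, ∅, ∅, ∅, ∅, ∅, ∅, 879, 614, 842, 434]

3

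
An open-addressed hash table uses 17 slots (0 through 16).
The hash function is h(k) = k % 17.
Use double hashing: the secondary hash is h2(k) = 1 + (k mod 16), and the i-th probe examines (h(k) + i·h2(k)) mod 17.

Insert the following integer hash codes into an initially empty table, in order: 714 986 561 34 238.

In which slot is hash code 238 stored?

15

714: h=0 -> slot 0
986: h=0, h2=11, probe 0,11 -> slot 11
561: h=0, h2=2, probe 0,2 -> slot 2
34: h=0, h2=3, probe 0,3 -> slot 3
238: h=0, h2=15, probe 0,15 -> slot 15
Table: [714, ., 561, 34, ., ., ., ., ., ., ., 986, ., ., ., 238, .]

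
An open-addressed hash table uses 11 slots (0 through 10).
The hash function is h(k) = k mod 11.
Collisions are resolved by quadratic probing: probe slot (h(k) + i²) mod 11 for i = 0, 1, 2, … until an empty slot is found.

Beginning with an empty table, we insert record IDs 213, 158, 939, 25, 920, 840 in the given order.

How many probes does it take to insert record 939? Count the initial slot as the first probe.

3

213 hashes to 4; slot 4 is free → place at 4.
158 hashes to 4; 4 taken → place at 5.
939 hashes to 4; 4,5 taken → place at 8.
25 hashes to 3; slot 3 is free → place at 3.
920 hashes to 7; slot 7 is free → place at 7.
840 hashes to 4; 4,5,8 taken → place at 2.
Table: [—, —, 840, 25, 213, 158, —, 920, 939, —, —]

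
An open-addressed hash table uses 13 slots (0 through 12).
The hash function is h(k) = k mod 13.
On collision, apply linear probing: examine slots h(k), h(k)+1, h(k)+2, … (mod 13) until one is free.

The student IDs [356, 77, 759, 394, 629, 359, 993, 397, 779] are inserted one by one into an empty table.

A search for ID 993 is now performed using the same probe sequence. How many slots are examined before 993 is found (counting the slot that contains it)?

Insert 356: h=5, slot 5 empty -> index 5.
Insert 77: h=12, slot 12 empty -> index 12.
Insert 759: h=5, slot 5 occupied -> index 6.
Insert 394: h=4, slot 4 empty -> index 4.
Insert 629: h=5, slots 5,6 occupied -> index 7.
Insert 359: h=8, slot 8 empty -> index 8.
Insert 993: h=5, slots 5,6,7,8 occupied -> index 9.
Insert 397: h=7, slots 7,8,9 occupied -> index 10.
Insert 779: h=12, slot 12 occupied -> index 0.
Table: [779, _, _, _, 394, 356, 759, 629, 359, 993, 397, _, 77]
Lookup 993: h=5, probe 5,6,7,8,9 → found at 9.

5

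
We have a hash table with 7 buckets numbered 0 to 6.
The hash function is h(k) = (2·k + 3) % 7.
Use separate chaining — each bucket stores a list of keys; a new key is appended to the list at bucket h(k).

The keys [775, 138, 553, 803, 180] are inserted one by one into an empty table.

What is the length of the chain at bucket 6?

775 -> bucket 6
138 -> bucket 6 (collision)
553 -> bucket 3
803 -> bucket 6 (collision)
180 -> bucket 6 (collision)
Final buckets:
0: .
1: .
2: .
3: 553
4: .
5: .
6: 775 -> 138 -> 803 -> 180

4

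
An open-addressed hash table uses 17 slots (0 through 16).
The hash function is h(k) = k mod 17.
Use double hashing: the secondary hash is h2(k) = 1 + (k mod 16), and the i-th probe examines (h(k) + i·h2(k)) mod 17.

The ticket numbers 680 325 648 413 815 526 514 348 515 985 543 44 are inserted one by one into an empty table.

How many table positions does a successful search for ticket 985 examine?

4

680: h=0 => slot 0
325: h=2 => slot 2
648: h=2, h2=9, probe 2,11 => slot 11
413: h=5 => slot 5
815: h=16 => slot 16
526: h=16, h2=15, probe 16,14 => slot 14
514: h=4 => slot 4
348: h=8 => slot 8
515: h=5, h2=4, probe 5,9 => slot 9
985: h=16, h2=10, probe 16,9,2,12 => slot 12
543: h=16, h2=16, probe 16,15 => slot 15
44: h=10 => slot 10
Table: [680, ., 325, ., 514, 413, ., ., 348, 515, 44, 648, 985, ., 526, 543, 815]
Lookup 985: h=16, h2=10, probe 16,9,2,12 → found at 12.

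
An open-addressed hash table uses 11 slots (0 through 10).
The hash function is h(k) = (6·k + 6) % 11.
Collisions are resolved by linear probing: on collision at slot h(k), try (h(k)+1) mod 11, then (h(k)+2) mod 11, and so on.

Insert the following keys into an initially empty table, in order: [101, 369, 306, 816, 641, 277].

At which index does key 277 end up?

101: h=7 -> slot 7
369: h=9 -> slot 9
306: h=5 -> slot 5
816: h=7, probe 7,8 -> slot 8
641: h=2 -> slot 2
277: h=7, probe 7,8,9,10 -> slot 10
Table: [., ., 641, ., ., 306, ., 101, 816, 369, 277]

10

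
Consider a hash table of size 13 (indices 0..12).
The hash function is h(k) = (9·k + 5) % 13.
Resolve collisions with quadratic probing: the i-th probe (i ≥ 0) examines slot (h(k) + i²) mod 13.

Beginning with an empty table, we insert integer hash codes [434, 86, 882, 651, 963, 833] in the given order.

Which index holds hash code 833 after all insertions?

5

Insert 434: h=11, slot 11 empty -> index 11.
Insert 86: h=12, slot 12 empty -> index 12.
Insert 882: h=0, slot 0 empty -> index 0.
Insert 651: h=1, slot 1 empty -> index 1.
Insert 963: h=1, slot 1 occupied -> index 2.
Insert 833: h=1, slots 1,2 occupied -> index 5.
Table: [882, 651, 963, ∅, ∅, 833, ∅, ∅, ∅, ∅, ∅, 434, 86]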